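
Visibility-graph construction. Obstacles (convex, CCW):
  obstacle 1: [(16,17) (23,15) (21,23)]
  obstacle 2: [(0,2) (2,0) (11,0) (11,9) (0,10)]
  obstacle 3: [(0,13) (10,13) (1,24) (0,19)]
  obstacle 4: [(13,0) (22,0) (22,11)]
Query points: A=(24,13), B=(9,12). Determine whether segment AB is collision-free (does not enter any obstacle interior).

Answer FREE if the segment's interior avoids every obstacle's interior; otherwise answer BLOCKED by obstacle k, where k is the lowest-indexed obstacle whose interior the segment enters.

FREE

Obstacle 1 [(16,17) (23,15) (21,23)]:
  edge (16,17)–(23,15): clear
  edge (23,15)–(21,23): clear
  edge (21,23)–(16,17): clear
  midpoint (33/2,25/2) outside
  → clear
Obstacle 2 [(0,2) (2,0) (11,0) (11,9) (0,10)]:
  edge (0,2)–(2,0): clear
  edge (2,0)–(11,0): clear
  edge (11,0)–(11,9): clear
  edge (11,9)–(0,10): clear
  edge (0,10)–(0,2): clear
  midpoint (33/2,25/2) outside
  → clear
Obstacle 3 [(0,13) (10,13) (1,24) (0,19)]:
  edge (0,13)–(10,13): clear
  edge (10,13)–(1,24): clear
  edge (1,24)–(0,19): clear
  edge (0,19)–(0,13): clear
  midpoint (33/2,25/2) outside
  → clear
Obstacle 4 [(13,0) (22,0) (22,11)]:
  edge (13,0)–(22,0): clear
  edge (22,0)–(22,11): clear
  edge (22,11)–(13,0): clear
  midpoint (33/2,25/2) outside
  → clear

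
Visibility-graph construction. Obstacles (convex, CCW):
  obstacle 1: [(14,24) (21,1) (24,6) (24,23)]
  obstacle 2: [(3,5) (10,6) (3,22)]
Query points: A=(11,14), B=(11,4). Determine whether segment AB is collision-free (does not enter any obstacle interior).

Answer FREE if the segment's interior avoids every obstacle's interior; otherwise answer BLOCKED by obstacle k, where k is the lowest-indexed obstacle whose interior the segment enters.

FREE

Obstacle 1 [(14,24) (21,1) (24,6) (24,23)]:
  edge (14,24)–(21,1): clear
  edge (21,1)–(24,6): clear
  edge (24,6)–(24,23): clear
  edge (24,23)–(14,24): clear
  midpoint (11,9) outside
  → clear
Obstacle 2 [(3,5) (10,6) (3,22)]:
  edge (3,5)–(10,6): clear
  edge (10,6)–(3,22): clear
  edge (3,22)–(3,5): clear
  midpoint (11,9) outside
  → clear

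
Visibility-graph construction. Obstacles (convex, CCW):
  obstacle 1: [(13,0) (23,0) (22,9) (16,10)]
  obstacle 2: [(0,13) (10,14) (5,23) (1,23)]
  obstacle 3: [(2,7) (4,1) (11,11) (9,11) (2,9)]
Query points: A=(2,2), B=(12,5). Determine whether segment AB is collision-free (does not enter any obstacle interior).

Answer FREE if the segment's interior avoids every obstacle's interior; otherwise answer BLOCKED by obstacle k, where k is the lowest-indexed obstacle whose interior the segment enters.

BLOCKED by obstacle 3

Obstacle 1 [(13,0) (23,0) (22,9) (16,10)]:
  edge (13,0)–(23,0): clear
  edge (23,0)–(22,9): clear
  edge (22,9)–(16,10): clear
  edge (16,10)–(13,0): clear
  midpoint (7,7/2) outside
  → clear
Obstacle 2 [(0,13) (10,14) (5,23) (1,23)]:
  edge (0,13)–(10,14): clear
  edge (10,14)–(5,23): clear
  edge (5,23)–(1,23): clear
  edge (1,23)–(0,13): clear
  midpoint (7,7/2) outside
  → clear
Obstacle 3 [(2,7) (4,1) (11,11) (9,11) (2,9)]:
  edge (2,7)–(4,1): crosses AB
  edge (4,1)–(11,11): crosses AB
  edge (11,11)–(9,11): clear
  edge (9,11)–(2,9): clear
  edge (2,9)–(2,7): clear
  → BLOCKED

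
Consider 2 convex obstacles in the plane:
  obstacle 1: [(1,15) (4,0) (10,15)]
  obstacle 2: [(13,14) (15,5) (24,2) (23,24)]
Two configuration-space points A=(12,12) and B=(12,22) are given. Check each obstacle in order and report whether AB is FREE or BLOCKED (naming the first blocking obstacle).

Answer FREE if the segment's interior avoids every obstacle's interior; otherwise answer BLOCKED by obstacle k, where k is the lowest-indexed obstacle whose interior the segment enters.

FREE

Obstacle 1 [(1,15) (4,0) (10,15)]:
  edge (1,15)–(4,0): clear
  edge (4,0)–(10,15): clear
  edge (10,15)–(1,15): clear
  midpoint (12,17) outside
  → clear
Obstacle 2 [(13,14) (15,5) (24,2) (23,24)]:
  edge (13,14)–(15,5): clear
  edge (15,5)–(24,2): clear
  edge (24,2)–(23,24): clear
  edge (23,24)–(13,14): clear
  midpoint (12,17) outside
  → clear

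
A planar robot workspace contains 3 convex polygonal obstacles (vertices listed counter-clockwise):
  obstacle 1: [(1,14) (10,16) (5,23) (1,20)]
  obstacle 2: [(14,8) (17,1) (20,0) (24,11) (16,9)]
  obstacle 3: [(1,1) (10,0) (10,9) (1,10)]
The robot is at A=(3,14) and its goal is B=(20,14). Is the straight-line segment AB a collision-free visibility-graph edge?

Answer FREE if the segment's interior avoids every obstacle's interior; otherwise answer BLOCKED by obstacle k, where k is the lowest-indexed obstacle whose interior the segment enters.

Obstacle 1 [(1,14) (10,16) (5,23) (1,20)]:
  edge (1,14)–(10,16): clear
  edge (10,16)–(5,23): clear
  edge (5,23)–(1,20): clear
  edge (1,20)–(1,14): clear
  midpoint (23/2,14) outside
  → clear
Obstacle 2 [(14,8) (17,1) (20,0) (24,11) (16,9)]:
  edge (14,8)–(17,1): clear
  edge (17,1)–(20,0): clear
  edge (20,0)–(24,11): clear
  edge (24,11)–(16,9): clear
  edge (16,9)–(14,8): clear
  midpoint (23/2,14) outside
  → clear
Obstacle 3 [(1,1) (10,0) (10,9) (1,10)]:
  edge (1,1)–(10,0): clear
  edge (10,0)–(10,9): clear
  edge (10,9)–(1,10): clear
  edge (1,10)–(1,1): clear
  midpoint (23/2,14) outside
  → clear

FREE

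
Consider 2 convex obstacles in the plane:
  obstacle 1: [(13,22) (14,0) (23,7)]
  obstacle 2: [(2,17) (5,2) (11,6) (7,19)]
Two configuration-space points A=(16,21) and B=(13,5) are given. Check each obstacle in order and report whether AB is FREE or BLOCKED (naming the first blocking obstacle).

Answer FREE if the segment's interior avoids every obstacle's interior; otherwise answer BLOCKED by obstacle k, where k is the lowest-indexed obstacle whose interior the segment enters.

Obstacle 1 [(13,22) (14,0) (23,7)]:
  edge (13,22)–(14,0): crosses AB
  edge (14,0)–(23,7): clear
  edge (23,7)–(13,22): crosses AB
  → BLOCKED
Obstacle 2 [(2,17) (5,2) (11,6) (7,19)]:
  edge (2,17)–(5,2): clear
  edge (5,2)–(11,6): clear
  edge (11,6)–(7,19): clear
  edge (7,19)–(2,17): clear
  midpoint (29/2,13) outside
  → clear

BLOCKED by obstacle 1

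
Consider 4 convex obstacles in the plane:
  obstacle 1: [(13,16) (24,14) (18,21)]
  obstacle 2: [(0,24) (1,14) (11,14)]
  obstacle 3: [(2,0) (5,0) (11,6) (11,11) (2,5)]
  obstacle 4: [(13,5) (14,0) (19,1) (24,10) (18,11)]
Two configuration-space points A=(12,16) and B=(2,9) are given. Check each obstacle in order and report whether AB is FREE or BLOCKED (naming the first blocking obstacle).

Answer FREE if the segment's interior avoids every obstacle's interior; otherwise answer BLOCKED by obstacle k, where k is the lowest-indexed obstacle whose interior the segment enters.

BLOCKED by obstacle 2

Obstacle 1 [(13,16) (24,14) (18,21)]:
  edge (13,16)–(24,14): clear
  edge (24,14)–(18,21): clear
  edge (18,21)–(13,16): clear
  midpoint (7,25/2) outside
  → clear
Obstacle 2 [(0,24) (1,14) (11,14)]:
  edge (0,24)–(1,14): clear
  edge (1,14)–(11,14): crosses AB
  edge (11,14)–(0,24): crosses AB
  → BLOCKED
Obstacle 3 [(2,0) (5,0) (11,6) (11,11) (2,5)]:
  edge (2,0)–(5,0): clear
  edge (5,0)–(11,6): clear
  edge (11,6)–(11,11): clear
  edge (11,11)–(2,5): clear
  edge (2,5)–(2,0): clear
  midpoint (7,25/2) outside
  → clear
Obstacle 4 [(13,5) (14,0) (19,1) (24,10) (18,11)]:
  edge (13,5)–(14,0): clear
  edge (14,0)–(19,1): clear
  edge (19,1)–(24,10): clear
  edge (24,10)–(18,11): clear
  edge (18,11)–(13,5): clear
  midpoint (7,25/2) outside
  → clear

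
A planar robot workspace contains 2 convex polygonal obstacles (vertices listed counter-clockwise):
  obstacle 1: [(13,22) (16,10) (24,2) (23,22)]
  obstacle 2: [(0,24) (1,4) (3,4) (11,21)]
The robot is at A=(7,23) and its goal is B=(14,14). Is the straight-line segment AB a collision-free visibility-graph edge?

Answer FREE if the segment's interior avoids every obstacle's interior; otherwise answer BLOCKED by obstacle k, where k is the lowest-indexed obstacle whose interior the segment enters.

BLOCKED by obstacle 2

Obstacle 1 [(13,22) (16,10) (24,2) (23,22)]:
  edge (13,22)–(16,10): clear
  edge (16,10)–(24,2): clear
  edge (24,2)–(23,22): clear
  edge (23,22)–(13,22): clear
  midpoint (21/2,37/2) outside
  → clear
Obstacle 2 [(0,24) (1,4) (3,4) (11,21)]:
  edge (0,24)–(1,4): clear
  edge (1,4)–(3,4): clear
  edge (3,4)–(11,21): crosses AB
  edge (11,21)–(0,24): crosses AB
  → BLOCKED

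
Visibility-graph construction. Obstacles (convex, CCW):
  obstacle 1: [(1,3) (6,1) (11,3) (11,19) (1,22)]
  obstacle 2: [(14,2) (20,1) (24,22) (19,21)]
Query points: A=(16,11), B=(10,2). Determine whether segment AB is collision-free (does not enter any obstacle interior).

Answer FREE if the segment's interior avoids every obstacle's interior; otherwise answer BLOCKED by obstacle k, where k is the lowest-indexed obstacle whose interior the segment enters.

Obstacle 1 [(1,3) (6,1) (11,3) (11,19) (1,22)]:
  edge (1,3)–(6,1): clear
  edge (6,1)–(11,3): crosses AB
  edge (11,3)–(11,19): crosses AB
  edge (11,19)–(1,22): clear
  edge (1,22)–(1,3): clear
  → BLOCKED
Obstacle 2 [(14,2) (20,1) (24,22) (19,21)]:
  edge (14,2)–(20,1): clear
  edge (20,1)–(24,22): clear
  edge (24,22)–(19,21): clear
  edge (19,21)–(14,2): clear
  midpoint (13,13/2) outside
  → clear

BLOCKED by obstacle 1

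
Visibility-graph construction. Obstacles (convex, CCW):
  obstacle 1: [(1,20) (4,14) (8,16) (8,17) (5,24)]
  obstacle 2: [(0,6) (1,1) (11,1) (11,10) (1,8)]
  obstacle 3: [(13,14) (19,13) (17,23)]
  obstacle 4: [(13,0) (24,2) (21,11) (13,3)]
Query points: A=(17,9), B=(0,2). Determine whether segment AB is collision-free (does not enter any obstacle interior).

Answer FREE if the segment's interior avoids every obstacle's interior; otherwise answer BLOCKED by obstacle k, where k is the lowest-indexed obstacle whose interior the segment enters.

BLOCKED by obstacle 2

Obstacle 1 [(1,20) (4,14) (8,16) (8,17) (5,24)]:
  edge (1,20)–(4,14): clear
  edge (4,14)–(8,16): clear
  edge (8,16)–(8,17): clear
  edge (8,17)–(5,24): clear
  edge (5,24)–(1,20): clear
  midpoint (17/2,11/2) outside
  → clear
Obstacle 2 [(0,6) (1,1) (11,1) (11,10) (1,8)]:
  edge (0,6)–(1,1): crosses AB
  edge (1,1)–(11,1): clear
  edge (11,1)–(11,10): crosses AB
  edge (11,10)–(1,8): clear
  edge (1,8)–(0,6): clear
  → BLOCKED
Obstacle 3 [(13,14) (19,13) (17,23)]:
  edge (13,14)–(19,13): clear
  edge (19,13)–(17,23): clear
  edge (17,23)–(13,14): clear
  midpoint (17/2,11/2) outside
  → clear
Obstacle 4 [(13,0) (24,2) (21,11) (13,3)]:
  edge (13,0)–(24,2): clear
  edge (24,2)–(21,11): clear
  edge (21,11)–(13,3): clear
  edge (13,3)–(13,0): clear
  midpoint (17/2,11/2) outside
  → clear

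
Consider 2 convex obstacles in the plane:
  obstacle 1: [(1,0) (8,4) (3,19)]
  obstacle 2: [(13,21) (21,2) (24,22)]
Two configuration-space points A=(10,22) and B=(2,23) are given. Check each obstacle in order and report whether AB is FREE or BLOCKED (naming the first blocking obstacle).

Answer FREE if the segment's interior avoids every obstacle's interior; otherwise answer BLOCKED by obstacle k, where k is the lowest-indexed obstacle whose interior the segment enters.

FREE

Obstacle 1 [(1,0) (8,4) (3,19)]:
  edge (1,0)–(8,4): clear
  edge (8,4)–(3,19): clear
  edge (3,19)–(1,0): clear
  midpoint (6,45/2) outside
  → clear
Obstacle 2 [(13,21) (21,2) (24,22)]:
  edge (13,21)–(21,2): clear
  edge (21,2)–(24,22): clear
  edge (24,22)–(13,21): clear
  midpoint (6,45/2) outside
  → clear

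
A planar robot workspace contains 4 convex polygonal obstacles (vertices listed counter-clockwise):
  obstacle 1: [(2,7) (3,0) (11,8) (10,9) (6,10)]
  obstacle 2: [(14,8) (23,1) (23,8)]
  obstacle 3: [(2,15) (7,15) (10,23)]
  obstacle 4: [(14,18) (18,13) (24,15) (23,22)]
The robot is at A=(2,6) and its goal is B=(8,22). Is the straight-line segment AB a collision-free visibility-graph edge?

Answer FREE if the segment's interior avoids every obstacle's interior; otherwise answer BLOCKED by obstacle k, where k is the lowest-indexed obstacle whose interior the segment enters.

BLOCKED by obstacle 1

Obstacle 1 [(2,7) (3,0) (11,8) (10,9) (6,10)]:
  edge (2,7)–(3,0): crosses AB
  edge (3,0)–(11,8): clear
  edge (11,8)–(10,9): clear
  edge (10,9)–(6,10): clear
  edge (6,10)–(2,7): crosses AB
  → BLOCKED
Obstacle 2 [(14,8) (23,1) (23,8)]:
  edge (14,8)–(23,1): clear
  edge (23,1)–(23,8): clear
  edge (23,8)–(14,8): clear
  midpoint (5,14) outside
  → clear
Obstacle 3 [(2,15) (7,15) (10,23)]:
  edge (2,15)–(7,15): crosses AB
  edge (7,15)–(10,23): clear
  edge (10,23)–(2,15): crosses AB
  → BLOCKED
Obstacle 4 [(14,18) (18,13) (24,15) (23,22)]:
  edge (14,18)–(18,13): clear
  edge (18,13)–(24,15): clear
  edge (24,15)–(23,22): clear
  edge (23,22)–(14,18): clear
  midpoint (5,14) outside
  → clear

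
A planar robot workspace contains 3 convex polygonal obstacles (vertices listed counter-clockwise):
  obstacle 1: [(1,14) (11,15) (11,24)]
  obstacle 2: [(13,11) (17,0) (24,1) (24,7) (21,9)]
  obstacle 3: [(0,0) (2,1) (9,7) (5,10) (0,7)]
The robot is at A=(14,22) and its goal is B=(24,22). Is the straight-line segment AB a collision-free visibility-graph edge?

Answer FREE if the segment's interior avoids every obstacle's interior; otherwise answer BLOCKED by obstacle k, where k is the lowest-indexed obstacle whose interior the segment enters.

Obstacle 1 [(1,14) (11,15) (11,24)]:
  edge (1,14)–(11,15): clear
  edge (11,15)–(11,24): clear
  edge (11,24)–(1,14): clear
  midpoint (19,22) outside
  → clear
Obstacle 2 [(13,11) (17,0) (24,1) (24,7) (21,9)]:
  edge (13,11)–(17,0): clear
  edge (17,0)–(24,1): clear
  edge (24,1)–(24,7): clear
  edge (24,7)–(21,9): clear
  edge (21,9)–(13,11): clear
  midpoint (19,22) outside
  → clear
Obstacle 3 [(0,0) (2,1) (9,7) (5,10) (0,7)]:
  edge (0,0)–(2,1): clear
  edge (2,1)–(9,7): clear
  edge (9,7)–(5,10): clear
  edge (5,10)–(0,7): clear
  edge (0,7)–(0,0): clear
  midpoint (19,22) outside
  → clear

FREE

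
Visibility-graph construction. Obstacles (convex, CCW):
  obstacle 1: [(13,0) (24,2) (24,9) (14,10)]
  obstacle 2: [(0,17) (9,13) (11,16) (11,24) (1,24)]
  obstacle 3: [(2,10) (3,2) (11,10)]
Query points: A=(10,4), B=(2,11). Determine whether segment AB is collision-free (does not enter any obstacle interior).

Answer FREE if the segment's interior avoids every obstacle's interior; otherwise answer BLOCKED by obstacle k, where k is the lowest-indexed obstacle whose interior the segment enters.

BLOCKED by obstacle 3

Obstacle 1 [(13,0) (24,2) (24,9) (14,10)]:
  edge (13,0)–(24,2): clear
  edge (24,2)–(24,9): clear
  edge (24,9)–(14,10): clear
  edge (14,10)–(13,0): clear
  midpoint (6,15/2) outside
  → clear
Obstacle 2 [(0,17) (9,13) (11,16) (11,24) (1,24)]:
  edge (0,17)–(9,13): clear
  edge (9,13)–(11,16): clear
  edge (11,16)–(11,24): clear
  edge (11,24)–(1,24): clear
  edge (1,24)–(0,17): clear
  midpoint (6,15/2) outside
  → clear
Obstacle 3 [(2,10) (3,2) (11,10)]:
  edge (2,10)–(3,2): clear
  edge (3,2)–(11,10): crosses AB
  edge (11,10)–(2,10): crosses AB
  → BLOCKED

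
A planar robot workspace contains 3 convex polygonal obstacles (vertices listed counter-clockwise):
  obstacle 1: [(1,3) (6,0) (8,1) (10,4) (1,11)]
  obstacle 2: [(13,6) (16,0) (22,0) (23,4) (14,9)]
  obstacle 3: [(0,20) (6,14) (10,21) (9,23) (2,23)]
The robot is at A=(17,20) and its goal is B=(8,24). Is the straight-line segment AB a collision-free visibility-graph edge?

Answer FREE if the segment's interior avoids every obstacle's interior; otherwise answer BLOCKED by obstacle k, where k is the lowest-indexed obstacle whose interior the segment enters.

Obstacle 1 [(1,3) (6,0) (8,1) (10,4) (1,11)]:
  edge (1,3)–(6,0): clear
  edge (6,0)–(8,1): clear
  edge (8,1)–(10,4): clear
  edge (10,4)–(1,11): clear
  edge (1,11)–(1,3): clear
  midpoint (25/2,22) outside
  → clear
Obstacle 2 [(13,6) (16,0) (22,0) (23,4) (14,9)]:
  edge (13,6)–(16,0): clear
  edge (16,0)–(22,0): clear
  edge (22,0)–(23,4): clear
  edge (23,4)–(14,9): clear
  edge (14,9)–(13,6): clear
  midpoint (25/2,22) outside
  → clear
Obstacle 3 [(0,20) (6,14) (10,21) (9,23) (2,23)]:
  edge (0,20)–(6,14): clear
  edge (6,14)–(10,21): clear
  edge (10,21)–(9,23): clear
  edge (9,23)–(2,23): clear
  edge (2,23)–(0,20): clear
  midpoint (25/2,22) outside
  → clear

FREE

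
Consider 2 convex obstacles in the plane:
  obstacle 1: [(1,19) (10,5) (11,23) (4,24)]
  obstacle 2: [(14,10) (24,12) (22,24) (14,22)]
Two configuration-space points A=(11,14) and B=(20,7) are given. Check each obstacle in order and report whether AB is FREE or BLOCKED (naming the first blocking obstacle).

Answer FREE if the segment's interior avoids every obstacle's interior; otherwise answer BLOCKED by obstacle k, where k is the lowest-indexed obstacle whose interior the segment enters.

Obstacle 1 [(1,19) (10,5) (11,23) (4,24)]:
  edge (1,19)–(10,5): clear
  edge (10,5)–(11,23): clear
  edge (11,23)–(4,24): clear
  edge (4,24)–(1,19): clear
  midpoint (31/2,21/2) outside
  → clear
Obstacle 2 [(14,10) (24,12) (22,24) (14,22)]:
  edge (14,10)–(24,12): crosses AB
  edge (24,12)–(22,24): clear
  edge (22,24)–(14,22): clear
  edge (14,22)–(14,10): crosses AB
  → BLOCKED

BLOCKED by obstacle 2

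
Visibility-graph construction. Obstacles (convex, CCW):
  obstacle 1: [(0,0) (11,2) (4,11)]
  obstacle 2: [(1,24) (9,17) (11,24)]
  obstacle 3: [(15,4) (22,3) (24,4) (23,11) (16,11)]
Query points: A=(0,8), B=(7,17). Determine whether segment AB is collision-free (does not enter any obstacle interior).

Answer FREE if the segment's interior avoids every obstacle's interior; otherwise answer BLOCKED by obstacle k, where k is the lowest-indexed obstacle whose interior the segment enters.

FREE

Obstacle 1 [(0,0) (11,2) (4,11)]:
  edge (0,0)–(11,2): clear
  edge (11,2)–(4,11): clear
  edge (4,11)–(0,0): clear
  midpoint (7/2,25/2) outside
  → clear
Obstacle 2 [(1,24) (9,17) (11,24)]:
  edge (1,24)–(9,17): clear
  edge (9,17)–(11,24): clear
  edge (11,24)–(1,24): clear
  midpoint (7/2,25/2) outside
  → clear
Obstacle 3 [(15,4) (22,3) (24,4) (23,11) (16,11)]:
  edge (15,4)–(22,3): clear
  edge (22,3)–(24,4): clear
  edge (24,4)–(23,11): clear
  edge (23,11)–(16,11): clear
  edge (16,11)–(15,4): clear
  midpoint (7/2,25/2) outside
  → clear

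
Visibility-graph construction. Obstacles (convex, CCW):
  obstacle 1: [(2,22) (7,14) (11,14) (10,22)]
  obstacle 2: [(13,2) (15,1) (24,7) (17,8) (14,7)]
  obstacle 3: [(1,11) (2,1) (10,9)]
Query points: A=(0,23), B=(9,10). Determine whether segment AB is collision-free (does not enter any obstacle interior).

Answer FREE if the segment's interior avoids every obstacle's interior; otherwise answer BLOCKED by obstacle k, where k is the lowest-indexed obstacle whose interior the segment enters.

FREE

Obstacle 1 [(2,22) (7,14) (11,14) (10,22)]:
  edge (2,22)–(7,14): clear
  edge (7,14)–(11,14): clear
  edge (11,14)–(10,22): clear
  edge (10,22)–(2,22): clear
  midpoint (9/2,33/2) outside
  → clear
Obstacle 2 [(13,2) (15,1) (24,7) (17,8) (14,7)]:
  edge (13,2)–(15,1): clear
  edge (15,1)–(24,7): clear
  edge (24,7)–(17,8): clear
  edge (17,8)–(14,7): clear
  edge (14,7)–(13,2): clear
  midpoint (9/2,33/2) outside
  → clear
Obstacle 3 [(1,11) (2,1) (10,9)]:
  edge (1,11)–(2,1): clear
  edge (2,1)–(10,9): clear
  edge (10,9)–(1,11): clear
  midpoint (9/2,33/2) outside
  → clear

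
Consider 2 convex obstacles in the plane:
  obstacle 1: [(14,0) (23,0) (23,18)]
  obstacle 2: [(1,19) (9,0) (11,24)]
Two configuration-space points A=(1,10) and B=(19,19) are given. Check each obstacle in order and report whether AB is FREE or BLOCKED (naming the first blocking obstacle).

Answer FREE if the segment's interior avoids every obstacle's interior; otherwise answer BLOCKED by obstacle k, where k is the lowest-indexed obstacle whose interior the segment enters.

BLOCKED by obstacle 2

Obstacle 1 [(14,0) (23,0) (23,18)]:
  edge (14,0)–(23,0): clear
  edge (23,0)–(23,18): clear
  edge (23,18)–(14,0): clear
  midpoint (10,29/2) outside
  → clear
Obstacle 2 [(1,19) (9,0) (11,24)]:
  edge (1,19)–(9,0): crosses AB
  edge (9,0)–(11,24): crosses AB
  edge (11,24)–(1,19): clear
  → BLOCKED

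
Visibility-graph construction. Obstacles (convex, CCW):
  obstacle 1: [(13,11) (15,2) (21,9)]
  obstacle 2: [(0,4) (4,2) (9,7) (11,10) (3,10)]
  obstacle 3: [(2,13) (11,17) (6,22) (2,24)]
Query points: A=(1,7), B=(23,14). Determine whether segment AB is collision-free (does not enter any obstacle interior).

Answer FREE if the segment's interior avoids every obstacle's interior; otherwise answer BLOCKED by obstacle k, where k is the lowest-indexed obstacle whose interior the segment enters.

Obstacle 1 [(13,11) (15,2) (21,9)]:
  edge (13,11)–(15,2): crosses AB
  edge (15,2)–(21,9): clear
  edge (21,9)–(13,11): crosses AB
  → BLOCKED
Obstacle 2 [(0,4) (4,2) (9,7) (11,10) (3,10)]:
  edge (0,4)–(4,2): clear
  edge (4,2)–(9,7): clear
  edge (9,7)–(11,10): clear
  edge (11,10)–(3,10): crosses AB
  edge (3,10)–(0,4): crosses AB
  → BLOCKED
Obstacle 3 [(2,13) (11,17) (6,22) (2,24)]:
  edge (2,13)–(11,17): clear
  edge (11,17)–(6,22): clear
  edge (6,22)–(2,24): clear
  edge (2,24)–(2,13): clear
  midpoint (12,21/2) outside
  → clear

BLOCKED by obstacle 1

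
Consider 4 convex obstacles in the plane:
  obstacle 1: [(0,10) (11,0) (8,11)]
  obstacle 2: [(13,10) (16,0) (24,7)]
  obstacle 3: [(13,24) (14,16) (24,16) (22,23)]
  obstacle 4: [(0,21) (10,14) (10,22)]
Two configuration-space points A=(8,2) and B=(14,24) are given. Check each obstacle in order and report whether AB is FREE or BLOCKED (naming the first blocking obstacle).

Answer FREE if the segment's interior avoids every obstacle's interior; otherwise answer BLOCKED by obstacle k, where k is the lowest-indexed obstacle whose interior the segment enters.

BLOCKED by obstacle 1

Obstacle 1 [(0,10) (11,0) (8,11)]:
  edge (0,10)–(11,0): crosses AB
  edge (11,0)–(8,11): crosses AB
  edge (8,11)–(0,10): clear
  → BLOCKED
Obstacle 2 [(13,10) (16,0) (24,7)]:
  edge (13,10)–(16,0): clear
  edge (16,0)–(24,7): clear
  edge (24,7)–(13,10): clear
  midpoint (11,13) outside
  → clear
Obstacle 3 [(13,24) (14,16) (24,16) (22,23)]:
  edge (13,24)–(14,16): crosses AB
  edge (14,16)–(24,16): clear
  edge (24,16)–(22,23): clear
  edge (22,23)–(13,24): crosses AB
  → BLOCKED
Obstacle 4 [(0,21) (10,14) (10,22)]:
  edge (0,21)–(10,14): clear
  edge (10,14)–(10,22): clear
  edge (10,22)–(0,21): clear
  midpoint (11,13) outside
  → clear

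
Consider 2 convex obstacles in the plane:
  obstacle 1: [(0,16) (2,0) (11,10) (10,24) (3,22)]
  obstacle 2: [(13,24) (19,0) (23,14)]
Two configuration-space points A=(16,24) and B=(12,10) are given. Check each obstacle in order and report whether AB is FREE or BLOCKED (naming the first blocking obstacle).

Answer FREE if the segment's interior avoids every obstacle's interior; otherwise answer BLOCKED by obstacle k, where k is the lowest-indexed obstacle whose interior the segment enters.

Obstacle 1 [(0,16) (2,0) (11,10) (10,24) (3,22)]:
  edge (0,16)–(2,0): clear
  edge (2,0)–(11,10): clear
  edge (11,10)–(10,24): clear
  edge (10,24)–(3,22): clear
  edge (3,22)–(0,16): clear
  midpoint (14,17) outside
  → clear
Obstacle 2 [(13,24) (19,0) (23,14)]:
  edge (13,24)–(19,0): crosses AB
  edge (19,0)–(23,14): clear
  edge (23,14)–(13,24): crosses AB
  → BLOCKED

BLOCKED by obstacle 2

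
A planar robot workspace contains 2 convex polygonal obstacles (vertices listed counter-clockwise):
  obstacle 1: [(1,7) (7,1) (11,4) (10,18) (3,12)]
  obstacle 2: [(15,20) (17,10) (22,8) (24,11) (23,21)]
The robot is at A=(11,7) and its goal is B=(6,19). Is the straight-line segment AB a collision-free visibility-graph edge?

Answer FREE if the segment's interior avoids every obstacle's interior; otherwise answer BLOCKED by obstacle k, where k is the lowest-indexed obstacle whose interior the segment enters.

Obstacle 1 [(1,7) (7,1) (11,4) (10,18) (3,12)]:
  edge (1,7)–(7,1): clear
  edge (7,1)–(11,4): clear
  edge (11,4)–(10,18): crosses AB
  edge (10,18)–(3,12): crosses AB
  edge (3,12)–(1,7): clear
  → BLOCKED
Obstacle 2 [(15,20) (17,10) (22,8) (24,11) (23,21)]:
  edge (15,20)–(17,10): clear
  edge (17,10)–(22,8): clear
  edge (22,8)–(24,11): clear
  edge (24,11)–(23,21): clear
  edge (23,21)–(15,20): clear
  midpoint (17/2,13) outside
  → clear

BLOCKED by obstacle 1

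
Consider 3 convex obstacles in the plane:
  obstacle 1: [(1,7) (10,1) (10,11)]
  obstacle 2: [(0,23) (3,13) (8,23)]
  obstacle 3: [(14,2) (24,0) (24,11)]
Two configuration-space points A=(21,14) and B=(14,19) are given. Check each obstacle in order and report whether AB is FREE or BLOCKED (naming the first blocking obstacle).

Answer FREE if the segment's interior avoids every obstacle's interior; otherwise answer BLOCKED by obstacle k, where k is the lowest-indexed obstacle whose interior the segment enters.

Obstacle 1 [(1,7) (10,1) (10,11)]:
  edge (1,7)–(10,1): clear
  edge (10,1)–(10,11): clear
  edge (10,11)–(1,7): clear
  midpoint (35/2,33/2) outside
  → clear
Obstacle 2 [(0,23) (3,13) (8,23)]:
  edge (0,23)–(3,13): clear
  edge (3,13)–(8,23): clear
  edge (8,23)–(0,23): clear
  midpoint (35/2,33/2) outside
  → clear
Obstacle 3 [(14,2) (24,0) (24,11)]:
  edge (14,2)–(24,0): clear
  edge (24,0)–(24,11): clear
  edge (24,11)–(14,2): clear
  midpoint (35/2,33/2) outside
  → clear

FREE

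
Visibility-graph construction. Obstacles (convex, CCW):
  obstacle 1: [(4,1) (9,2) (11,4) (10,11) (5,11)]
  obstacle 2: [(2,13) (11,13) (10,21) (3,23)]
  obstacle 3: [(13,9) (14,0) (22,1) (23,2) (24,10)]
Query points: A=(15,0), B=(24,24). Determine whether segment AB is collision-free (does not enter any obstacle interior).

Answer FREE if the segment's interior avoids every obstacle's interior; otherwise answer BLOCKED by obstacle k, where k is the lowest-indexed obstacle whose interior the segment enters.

BLOCKED by obstacle 3

Obstacle 1 [(4,1) (9,2) (11,4) (10,11) (5,11)]:
  edge (4,1)–(9,2): clear
  edge (9,2)–(11,4): clear
  edge (11,4)–(10,11): clear
  edge (10,11)–(5,11): clear
  edge (5,11)–(4,1): clear
  midpoint (39/2,12) outside
  → clear
Obstacle 2 [(2,13) (11,13) (10,21) (3,23)]:
  edge (2,13)–(11,13): clear
  edge (11,13)–(10,21): clear
  edge (10,21)–(3,23): clear
  edge (3,23)–(2,13): clear
  midpoint (39/2,12) outside
  → clear
Obstacle 3 [(13,9) (14,0) (22,1) (23,2) (24,10)]:
  edge (13,9)–(14,0): clear
  edge (14,0)–(22,1): crosses AB
  edge (22,1)–(23,2): clear
  edge (23,2)–(24,10): clear
  edge (24,10)–(13,9): crosses AB
  → BLOCKED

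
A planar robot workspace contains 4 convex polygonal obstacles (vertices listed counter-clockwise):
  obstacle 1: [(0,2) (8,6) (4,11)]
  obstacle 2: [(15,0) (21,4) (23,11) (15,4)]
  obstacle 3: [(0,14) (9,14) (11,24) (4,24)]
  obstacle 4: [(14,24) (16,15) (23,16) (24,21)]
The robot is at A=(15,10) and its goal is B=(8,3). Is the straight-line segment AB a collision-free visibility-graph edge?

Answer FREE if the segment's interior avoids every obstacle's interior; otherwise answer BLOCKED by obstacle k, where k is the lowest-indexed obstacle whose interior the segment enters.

FREE

Obstacle 1 [(0,2) (8,6) (4,11)]:
  edge (0,2)–(8,6): clear
  edge (8,6)–(4,11): clear
  edge (4,11)–(0,2): clear
  midpoint (23/2,13/2) outside
  → clear
Obstacle 2 [(15,0) (21,4) (23,11) (15,4)]:
  edge (15,0)–(21,4): clear
  edge (21,4)–(23,11): clear
  edge (23,11)–(15,4): clear
  edge (15,4)–(15,0): clear
  midpoint (23/2,13/2) outside
  → clear
Obstacle 3 [(0,14) (9,14) (11,24) (4,24)]:
  edge (0,14)–(9,14): clear
  edge (9,14)–(11,24): clear
  edge (11,24)–(4,24): clear
  edge (4,24)–(0,14): clear
  midpoint (23/2,13/2) outside
  → clear
Obstacle 4 [(14,24) (16,15) (23,16) (24,21)]:
  edge (14,24)–(16,15): clear
  edge (16,15)–(23,16): clear
  edge (23,16)–(24,21): clear
  edge (24,21)–(14,24): clear
  midpoint (23/2,13/2) outside
  → clear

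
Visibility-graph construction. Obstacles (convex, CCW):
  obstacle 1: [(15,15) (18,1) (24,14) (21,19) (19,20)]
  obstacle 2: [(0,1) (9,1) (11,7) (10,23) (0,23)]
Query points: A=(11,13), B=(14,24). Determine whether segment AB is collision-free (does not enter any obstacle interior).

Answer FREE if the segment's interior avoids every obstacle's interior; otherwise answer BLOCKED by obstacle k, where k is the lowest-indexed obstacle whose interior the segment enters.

FREE

Obstacle 1 [(15,15) (18,1) (24,14) (21,19) (19,20)]:
  edge (15,15)–(18,1): clear
  edge (18,1)–(24,14): clear
  edge (24,14)–(21,19): clear
  edge (21,19)–(19,20): clear
  edge (19,20)–(15,15): clear
  midpoint (25/2,37/2) outside
  → clear
Obstacle 2 [(0,1) (9,1) (11,7) (10,23) (0,23)]:
  edge (0,1)–(9,1): clear
  edge (9,1)–(11,7): clear
  edge (11,7)–(10,23): clear
  edge (10,23)–(0,23): clear
  edge (0,23)–(0,1): clear
  midpoint (25/2,37/2) outside
  → clear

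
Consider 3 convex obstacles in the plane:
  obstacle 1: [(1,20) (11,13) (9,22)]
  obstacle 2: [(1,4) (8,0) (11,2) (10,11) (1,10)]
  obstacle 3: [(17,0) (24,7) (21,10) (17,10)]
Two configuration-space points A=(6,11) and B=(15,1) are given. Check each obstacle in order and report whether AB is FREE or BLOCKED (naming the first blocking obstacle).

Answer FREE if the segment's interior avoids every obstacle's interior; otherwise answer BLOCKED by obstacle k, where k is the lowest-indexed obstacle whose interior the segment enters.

BLOCKED by obstacle 2

Obstacle 1 [(1,20) (11,13) (9,22)]:
  edge (1,20)–(11,13): clear
  edge (11,13)–(9,22): clear
  edge (9,22)–(1,20): clear
  midpoint (21/2,6) outside
  → clear
Obstacle 2 [(1,4) (8,0) (11,2) (10,11) (1,10)]:
  edge (1,4)–(8,0): clear
  edge (8,0)–(11,2): clear
  edge (11,2)–(10,11): crosses AB
  edge (10,11)–(1,10): crosses AB
  edge (1,10)–(1,4): clear
  → BLOCKED
Obstacle 3 [(17,0) (24,7) (21,10) (17,10)]:
  edge (17,0)–(24,7): clear
  edge (24,7)–(21,10): clear
  edge (21,10)–(17,10): clear
  edge (17,10)–(17,0): clear
  midpoint (21/2,6) outside
  → clear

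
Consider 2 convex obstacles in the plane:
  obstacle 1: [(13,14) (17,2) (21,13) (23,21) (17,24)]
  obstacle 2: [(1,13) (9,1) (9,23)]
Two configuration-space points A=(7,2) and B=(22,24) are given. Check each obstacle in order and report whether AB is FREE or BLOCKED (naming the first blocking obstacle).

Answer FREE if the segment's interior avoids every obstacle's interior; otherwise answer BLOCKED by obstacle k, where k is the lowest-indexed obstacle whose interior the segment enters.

Obstacle 1 [(13,14) (17,2) (21,13) (23,21) (17,24)]:
  edge (13,14)–(17,2): crosses AB
  edge (17,2)–(21,13): clear
  edge (21,13)–(23,21): clear
  edge (23,21)–(17,24): crosses AB
  edge (17,24)–(13,14): clear
  → BLOCKED
Obstacle 2 [(1,13) (9,1) (9,23)]:
  edge (1,13)–(9,1): crosses AB
  edge (9,1)–(9,23): crosses AB
  edge (9,23)–(1,13): clear
  → BLOCKED

BLOCKED by obstacle 1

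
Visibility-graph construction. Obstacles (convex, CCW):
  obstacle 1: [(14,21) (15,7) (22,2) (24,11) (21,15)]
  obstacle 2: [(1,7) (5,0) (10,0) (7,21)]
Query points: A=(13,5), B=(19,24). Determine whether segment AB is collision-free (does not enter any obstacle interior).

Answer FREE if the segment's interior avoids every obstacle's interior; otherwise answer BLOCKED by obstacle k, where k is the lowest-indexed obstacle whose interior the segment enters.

BLOCKED by obstacle 1

Obstacle 1 [(14,21) (15,7) (22,2) (24,11) (21,15)]:
  edge (14,21)–(15,7): crosses AB
  edge (15,7)–(22,2): clear
  edge (22,2)–(24,11): clear
  edge (24,11)–(21,15): clear
  edge (21,15)–(14,21): crosses AB
  → BLOCKED
Obstacle 2 [(1,7) (5,0) (10,0) (7,21)]:
  edge (1,7)–(5,0): clear
  edge (5,0)–(10,0): clear
  edge (10,0)–(7,21): clear
  edge (7,21)–(1,7): clear
  midpoint (16,29/2) outside
  → clear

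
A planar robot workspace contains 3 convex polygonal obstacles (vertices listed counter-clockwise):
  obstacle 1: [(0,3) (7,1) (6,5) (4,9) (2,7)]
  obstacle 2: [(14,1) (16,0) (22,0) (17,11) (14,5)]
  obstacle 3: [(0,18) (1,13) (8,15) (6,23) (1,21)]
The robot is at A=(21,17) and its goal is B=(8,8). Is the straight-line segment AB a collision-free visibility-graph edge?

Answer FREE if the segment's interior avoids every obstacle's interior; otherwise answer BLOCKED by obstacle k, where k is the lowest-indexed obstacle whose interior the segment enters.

FREE

Obstacle 1 [(0,3) (7,1) (6,5) (4,9) (2,7)]:
  edge (0,3)–(7,1): clear
  edge (7,1)–(6,5): clear
  edge (6,5)–(4,9): clear
  edge (4,9)–(2,7): clear
  edge (2,7)–(0,3): clear
  midpoint (29/2,25/2) outside
  → clear
Obstacle 2 [(14,1) (16,0) (22,0) (17,11) (14,5)]:
  edge (14,1)–(16,0): clear
  edge (16,0)–(22,0): clear
  edge (22,0)–(17,11): clear
  edge (17,11)–(14,5): clear
  edge (14,5)–(14,1): clear
  midpoint (29/2,25/2) outside
  → clear
Obstacle 3 [(0,18) (1,13) (8,15) (6,23) (1,21)]:
  edge (0,18)–(1,13): clear
  edge (1,13)–(8,15): clear
  edge (8,15)–(6,23): clear
  edge (6,23)–(1,21): clear
  edge (1,21)–(0,18): clear
  midpoint (29/2,25/2) outside
  → clear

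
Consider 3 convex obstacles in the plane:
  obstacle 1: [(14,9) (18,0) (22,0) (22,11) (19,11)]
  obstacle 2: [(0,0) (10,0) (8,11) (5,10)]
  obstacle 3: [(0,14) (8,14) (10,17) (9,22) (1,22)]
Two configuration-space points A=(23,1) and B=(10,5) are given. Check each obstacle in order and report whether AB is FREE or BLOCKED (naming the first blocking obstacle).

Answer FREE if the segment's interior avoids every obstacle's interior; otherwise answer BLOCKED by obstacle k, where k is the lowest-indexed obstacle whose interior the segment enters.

Obstacle 1 [(14,9) (18,0) (22,0) (22,11) (19,11)]:
  edge (14,9)–(18,0): crosses AB
  edge (18,0)–(22,0): clear
  edge (22,0)–(22,11): crosses AB
  edge (22,11)–(19,11): clear
  edge (19,11)–(14,9): clear
  → BLOCKED
Obstacle 2 [(0,0) (10,0) (8,11) (5,10)]:
  edge (0,0)–(10,0): clear
  edge (10,0)–(8,11): clear
  edge (8,11)–(5,10): clear
  edge (5,10)–(0,0): clear
  midpoint (33/2,3) outside
  → clear
Obstacle 3 [(0,14) (8,14) (10,17) (9,22) (1,22)]:
  edge (0,14)–(8,14): clear
  edge (8,14)–(10,17): clear
  edge (10,17)–(9,22): clear
  edge (9,22)–(1,22): clear
  edge (1,22)–(0,14): clear
  midpoint (33/2,3) outside
  → clear

BLOCKED by obstacle 1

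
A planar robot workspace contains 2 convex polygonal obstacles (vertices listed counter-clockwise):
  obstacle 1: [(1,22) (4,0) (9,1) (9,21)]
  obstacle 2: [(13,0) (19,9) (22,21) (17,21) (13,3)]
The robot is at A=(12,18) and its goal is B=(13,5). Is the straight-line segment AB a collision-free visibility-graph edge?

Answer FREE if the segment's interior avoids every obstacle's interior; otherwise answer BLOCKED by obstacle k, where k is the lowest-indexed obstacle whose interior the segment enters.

FREE

Obstacle 1 [(1,22) (4,0) (9,1) (9,21)]:
  edge (1,22)–(4,0): clear
  edge (4,0)–(9,1): clear
  edge (9,1)–(9,21): clear
  edge (9,21)–(1,22): clear
  midpoint (25/2,23/2) outside
  → clear
Obstacle 2 [(13,0) (19,9) (22,21) (17,21) (13,3)]:
  edge (13,0)–(19,9): clear
  edge (19,9)–(22,21): clear
  edge (22,21)–(17,21): clear
  edge (17,21)–(13,3): clear
  edge (13,3)–(13,0): clear
  midpoint (25/2,23/2) outside
  → clear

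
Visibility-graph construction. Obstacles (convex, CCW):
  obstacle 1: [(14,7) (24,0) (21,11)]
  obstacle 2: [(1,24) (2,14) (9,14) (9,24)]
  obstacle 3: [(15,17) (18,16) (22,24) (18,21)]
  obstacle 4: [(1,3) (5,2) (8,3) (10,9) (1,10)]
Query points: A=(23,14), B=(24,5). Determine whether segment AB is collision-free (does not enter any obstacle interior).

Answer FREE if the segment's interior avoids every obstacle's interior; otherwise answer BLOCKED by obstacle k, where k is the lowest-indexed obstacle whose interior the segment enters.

FREE

Obstacle 1 [(14,7) (24,0) (21,11)]:
  edge (14,7)–(24,0): clear
  edge (24,0)–(21,11): clear
  edge (21,11)–(14,7): clear
  midpoint (47/2,19/2) outside
  → clear
Obstacle 2 [(1,24) (2,14) (9,14) (9,24)]:
  edge (1,24)–(2,14): clear
  edge (2,14)–(9,14): clear
  edge (9,14)–(9,24): clear
  edge (9,24)–(1,24): clear
  midpoint (47/2,19/2) outside
  → clear
Obstacle 3 [(15,17) (18,16) (22,24) (18,21)]:
  edge (15,17)–(18,16): clear
  edge (18,16)–(22,24): clear
  edge (22,24)–(18,21): clear
  edge (18,21)–(15,17): clear
  midpoint (47/2,19/2) outside
  → clear
Obstacle 4 [(1,3) (5,2) (8,3) (10,9) (1,10)]:
  edge (1,3)–(5,2): clear
  edge (5,2)–(8,3): clear
  edge (8,3)–(10,9): clear
  edge (10,9)–(1,10): clear
  edge (1,10)–(1,3): clear
  midpoint (47/2,19/2) outside
  → clear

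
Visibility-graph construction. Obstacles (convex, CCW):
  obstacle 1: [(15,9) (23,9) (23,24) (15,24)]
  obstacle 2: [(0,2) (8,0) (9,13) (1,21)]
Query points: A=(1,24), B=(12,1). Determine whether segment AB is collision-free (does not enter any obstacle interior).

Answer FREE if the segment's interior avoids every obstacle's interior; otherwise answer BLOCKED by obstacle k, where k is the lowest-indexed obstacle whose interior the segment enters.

Obstacle 1 [(15,9) (23,9) (23,24) (15,24)]:
  edge (15,9)–(23,9): clear
  edge (23,9)–(23,24): clear
  edge (23,24)–(15,24): clear
  edge (15,24)–(15,9): clear
  midpoint (13/2,25/2) outside
  → clear
Obstacle 2 [(0,2) (8,0) (9,13) (1,21)]:
  edge (0,2)–(8,0): clear
  edge (8,0)–(9,13): crosses AB
  edge (9,13)–(1,21): crosses AB
  edge (1,21)–(0,2): clear
  → BLOCKED

BLOCKED by obstacle 2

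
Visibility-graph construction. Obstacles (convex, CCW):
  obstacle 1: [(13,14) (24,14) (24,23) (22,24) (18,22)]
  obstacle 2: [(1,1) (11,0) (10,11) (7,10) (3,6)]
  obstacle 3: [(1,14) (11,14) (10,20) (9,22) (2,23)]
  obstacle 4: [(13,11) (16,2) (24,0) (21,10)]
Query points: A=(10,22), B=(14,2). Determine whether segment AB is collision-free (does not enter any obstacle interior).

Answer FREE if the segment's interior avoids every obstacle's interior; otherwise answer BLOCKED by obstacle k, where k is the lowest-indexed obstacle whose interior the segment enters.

Obstacle 1 [(13,14) (24,14) (24,23) (22,24) (18,22)]:
  edge (13,14)–(24,14): clear
  edge (24,14)–(24,23): clear
  edge (24,23)–(22,24): clear
  edge (22,24)–(18,22): clear
  edge (18,22)–(13,14): clear
  midpoint (12,12) outside
  → clear
Obstacle 2 [(1,1) (11,0) (10,11) (7,10) (3,6)]:
  edge (1,1)–(11,0): clear
  edge (11,0)–(10,11): clear
  edge (10,11)–(7,10): clear
  edge (7,10)–(3,6): clear
  edge (3,6)–(1,1): clear
  midpoint (12,12) outside
  → clear
Obstacle 3 [(1,14) (11,14) (10,20) (9,22) (2,23)]:
  edge (1,14)–(11,14): clear
  edge (11,14)–(10,20): clear
  edge (10,20)–(9,22): clear
  edge (9,22)–(2,23): clear
  edge (2,23)–(1,14): clear
  midpoint (12,12) outside
  → clear
Obstacle 4 [(13,11) (16,2) (24,0) (21,10)]:
  edge (13,11)–(16,2): clear
  edge (16,2)–(24,0): clear
  edge (24,0)–(21,10): clear
  edge (21,10)–(13,11): clear
  midpoint (12,12) outside
  → clear

FREE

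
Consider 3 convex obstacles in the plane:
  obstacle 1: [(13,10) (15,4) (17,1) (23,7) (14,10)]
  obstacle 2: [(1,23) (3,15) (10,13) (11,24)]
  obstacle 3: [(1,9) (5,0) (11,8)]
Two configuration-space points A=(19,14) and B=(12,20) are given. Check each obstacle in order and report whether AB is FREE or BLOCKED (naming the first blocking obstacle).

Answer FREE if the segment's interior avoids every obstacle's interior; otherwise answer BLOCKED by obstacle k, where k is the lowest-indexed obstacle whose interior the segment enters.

Obstacle 1 [(13,10) (15,4) (17,1) (23,7) (14,10)]:
  edge (13,10)–(15,4): clear
  edge (15,4)–(17,1): clear
  edge (17,1)–(23,7): clear
  edge (23,7)–(14,10): clear
  edge (14,10)–(13,10): clear
  midpoint (31/2,17) outside
  → clear
Obstacle 2 [(1,23) (3,15) (10,13) (11,24)]:
  edge (1,23)–(3,15): clear
  edge (3,15)–(10,13): clear
  edge (10,13)–(11,24): clear
  edge (11,24)–(1,23): clear
  midpoint (31/2,17) outside
  → clear
Obstacle 3 [(1,9) (5,0) (11,8)]:
  edge (1,9)–(5,0): clear
  edge (5,0)–(11,8): clear
  edge (11,8)–(1,9): clear
  midpoint (31/2,17) outside
  → clear

FREE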